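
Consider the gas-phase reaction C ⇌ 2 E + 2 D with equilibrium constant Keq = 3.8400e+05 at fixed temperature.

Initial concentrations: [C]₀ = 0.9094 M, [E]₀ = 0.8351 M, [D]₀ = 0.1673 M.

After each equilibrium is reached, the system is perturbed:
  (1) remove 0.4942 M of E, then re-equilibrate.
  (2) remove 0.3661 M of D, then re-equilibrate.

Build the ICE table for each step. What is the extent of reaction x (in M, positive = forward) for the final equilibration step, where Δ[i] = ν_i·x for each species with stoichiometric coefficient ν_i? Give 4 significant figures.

x = 1.6031e-05 M

Q₀ = 0.02146 vs Keq = 3.8400e+05 ⇒ Q<K, forward
Step 1:
                  C         E         D
  init       0.9094    0.8351    0.1673
  Δ         -0.9093     1.819     1.819
  eq      7.2332e-05     2.654     1.986
  solve Keq expr → x = 0.9093; check Q = 3.8400e+05
Then remove 0.4942 M of E.
Step 2:
                  C         E         D
  init    7.2332e-05      2.16     1.986
  Δ       -2.4427e-05 4.8854e-05 4.8854e-05
  eq      4.7905e-05      2.16     1.986
  solve Keq expr → x = 2.4427e-05; check Q = 3.8400e+05
Then remove 0.3661 M of D.
Step 3:
                  C         E         D
  init    4.7905e-05      2.16      1.62
  Δ       -1.6031e-05 3.2063e-05 3.2063e-05
  eq      3.1873e-05      2.16      1.62
  solve Keq expr → x = 1.6031e-05; check Q = 3.8400e+05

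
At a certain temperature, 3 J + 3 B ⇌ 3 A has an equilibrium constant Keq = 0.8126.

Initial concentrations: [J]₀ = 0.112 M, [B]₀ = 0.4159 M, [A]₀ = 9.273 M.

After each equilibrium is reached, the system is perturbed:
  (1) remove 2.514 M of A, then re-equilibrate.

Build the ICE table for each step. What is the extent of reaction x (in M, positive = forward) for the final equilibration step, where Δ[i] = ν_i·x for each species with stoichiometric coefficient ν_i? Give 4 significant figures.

Q₀ = 7.8893e+06 vs Keq = 0.8126 ⇒ Q>K, reverse
Step 1:
                  J         B         A
  I           0.112    0.4159     9.273
  C           2.445     2.445    -2.445
  E           2.557     2.861     6.828
  solve Keq expr → x = -0.8151; check Q = 0.8126
Then remove 2.514 M of A.
Step 2:
                  J         B         A
  I           2.557     2.861     4.314
  C         -0.4457   -0.4457    0.4457
  E           2.112     2.415     4.759
  solve Keq expr → x = 0.1486; check Q = 0.8126

x = 0.1486 M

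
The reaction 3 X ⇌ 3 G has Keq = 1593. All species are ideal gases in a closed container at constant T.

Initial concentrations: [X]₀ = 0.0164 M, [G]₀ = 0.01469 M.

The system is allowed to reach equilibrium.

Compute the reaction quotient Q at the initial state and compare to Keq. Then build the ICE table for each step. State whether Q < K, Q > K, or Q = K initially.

Q₀ = 0.7187 vs Keq = 1593 ⇒ Q<K, forward
Step 1:
                  X         G
  Initial    0.0164   0.01469
  Change   -0.01395   0.01395
  Equil    0.002452   0.02864
  solve Keq expr → x = 0.004649; check Q = 1593

Q₀ = 0.7187; Q < K (proceeds forward)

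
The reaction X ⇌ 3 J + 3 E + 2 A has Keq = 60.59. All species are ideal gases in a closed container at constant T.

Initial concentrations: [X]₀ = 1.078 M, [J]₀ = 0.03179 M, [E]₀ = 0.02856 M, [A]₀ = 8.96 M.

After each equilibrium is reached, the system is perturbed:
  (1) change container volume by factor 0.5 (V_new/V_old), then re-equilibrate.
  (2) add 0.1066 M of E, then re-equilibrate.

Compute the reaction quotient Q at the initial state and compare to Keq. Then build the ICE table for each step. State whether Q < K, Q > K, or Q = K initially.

Q₀ = 5.5737e-08 vs Keq = 60.59 ⇒ Q<K, forward
Step 1:
                  X         J         E         A
  init        1.078   0.03179   0.02856      8.96
  Δ         -0.2894    0.8681    0.8681    0.5787
  eq         0.7886    0.8998    0.8966     9.539
  solve Keq expr → x = 0.2894; check Q = 60.59
Then change container volume by factor 0.5 (V_new/V_old).
Step 2:
                  X         J         E         A
  init        1.577       1.8     1.793     19.08
  Δ          0.3206   -0.9617   -0.9617   -0.6411
  eq          1.898     0.838    0.8315     18.44
  solve Keq expr → x = -0.3206; check Q = 60.59
Then add 0.1066 M of E.
Step 3:
                  X         J         E         A
  init        1.898     0.838    0.9381     18.44
  Δ         0.01669  -0.05008  -0.05008  -0.03339
  eq          1.915    0.7879     0.888      18.4
  solve Keq expr → x = -0.01669; check Q = 60.59

Q₀ = 5.5737e-08; Q < K (proceeds forward)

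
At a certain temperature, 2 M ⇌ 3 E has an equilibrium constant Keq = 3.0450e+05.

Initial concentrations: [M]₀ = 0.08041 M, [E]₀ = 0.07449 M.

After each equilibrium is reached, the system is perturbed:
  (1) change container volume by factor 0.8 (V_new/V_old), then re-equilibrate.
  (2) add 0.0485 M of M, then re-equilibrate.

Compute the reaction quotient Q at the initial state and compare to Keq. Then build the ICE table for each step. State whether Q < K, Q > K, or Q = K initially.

Q₀ = 0.06393; Q < K (proceeds forward)

Q₀ = 0.06393 vs Keq = 3.0450e+05 ⇒ Q<K, forward
Step 1:
                   M          E
  init       0.08041    0.07449
  Δ         -0.08025     0.1204
  eq      1.5589e-04     0.1949
  solve Keq expr → x = 0.04013; check Q = 3.0450e+05
Then change container volume by factor 0.8 (V_new/V_old).
Step 2:
                   M          E
  init    1.9487e-04     0.2436
  Δ       2.2955e-05 -3.4432e-05
  eq      2.1782e-04     0.2436
  solve Keq expr → x = -1.1477e-05; check Q = 3.0450e+05
Then add 0.0485 M of M.
Step 3:
                   M          E
  init       0.04872     0.2436
  Δ          -0.0484    0.07259
  eq      3.2214e-04     0.3161
  solve Keq expr → x = 0.0242; check Q = 3.0450e+05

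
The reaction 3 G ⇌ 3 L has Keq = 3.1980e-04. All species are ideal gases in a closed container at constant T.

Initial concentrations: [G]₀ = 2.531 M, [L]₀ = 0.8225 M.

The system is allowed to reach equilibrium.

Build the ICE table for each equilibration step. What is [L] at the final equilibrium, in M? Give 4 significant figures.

[L]_eq = 0.2146 M

Q₀ = 0.03432 vs Keq = 3.1980e-04 ⇒ Q>K, reverse
Step 1:
                    G           L
  I             2.531      0.8225
  C            0.6079     -0.6079
  E             3.139      0.2146
  solve Keq expr → x = -0.2026; check Q = 3.1980e-04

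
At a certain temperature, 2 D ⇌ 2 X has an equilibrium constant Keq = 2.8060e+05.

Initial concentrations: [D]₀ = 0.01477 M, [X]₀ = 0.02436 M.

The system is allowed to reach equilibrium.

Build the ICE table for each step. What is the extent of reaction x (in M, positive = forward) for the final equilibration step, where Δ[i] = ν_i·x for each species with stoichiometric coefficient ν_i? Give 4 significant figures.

x = 0.007348 M

Q₀ = 2.72 vs Keq = 2.8060e+05 ⇒ Q<K, forward
Step 1:
                   D          X
  Initial    0.01477    0.02436
  Change     -0.0147     0.0147
  Equil   7.3730e-05    0.03906
  solve Keq expr → x = 0.007348; check Q = 2.8060e+05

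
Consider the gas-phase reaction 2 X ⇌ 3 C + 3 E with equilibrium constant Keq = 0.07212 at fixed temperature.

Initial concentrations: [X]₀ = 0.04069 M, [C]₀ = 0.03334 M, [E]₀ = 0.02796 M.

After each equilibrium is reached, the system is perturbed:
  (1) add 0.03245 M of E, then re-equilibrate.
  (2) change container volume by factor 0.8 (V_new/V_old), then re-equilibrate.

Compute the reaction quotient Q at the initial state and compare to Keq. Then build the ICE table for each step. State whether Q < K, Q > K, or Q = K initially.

Q₀ = 4.8925e-07; Q < K (proceeds forward)

Q₀ = 4.8925e-07 vs Keq = 0.07212 ⇒ Q<K, forward
Step 1:
                   X          C          E
  init       0.04069    0.03334    0.02796
  Δ         -0.03816    0.05725    0.05725
  eq        0.002525    0.09059    0.08521
  solve Keq expr → x = 0.01908; check Q = 0.07212
Then add 0.03245 M of E.
Step 2:
                   X          C          E
  init      0.002525    0.09059     0.1177
  Δ         0.001336  -0.002004  -0.002004
  eq        0.003861    0.08858     0.1157
  solve Keq expr → x = -6.6807e-04; check Q = 0.07212
Then change container volume by factor 0.8 (V_new/V_old).
Step 3:
                   X          C          E
  init      0.004827     0.1107     0.1446
  Δ         0.002148  -0.003222  -0.003222
  eq        0.006975     0.1075     0.1413
  solve Keq expr → x = -0.001074; check Q = 0.07212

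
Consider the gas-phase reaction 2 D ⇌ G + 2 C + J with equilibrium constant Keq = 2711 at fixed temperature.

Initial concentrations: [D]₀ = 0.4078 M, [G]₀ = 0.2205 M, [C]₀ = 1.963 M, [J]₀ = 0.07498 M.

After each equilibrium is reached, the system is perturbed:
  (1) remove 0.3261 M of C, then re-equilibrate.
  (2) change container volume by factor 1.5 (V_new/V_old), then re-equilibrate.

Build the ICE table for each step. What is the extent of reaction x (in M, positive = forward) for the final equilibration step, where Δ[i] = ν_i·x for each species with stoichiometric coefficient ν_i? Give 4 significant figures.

x = 0.001437 M

Q₀ = 0.3831 vs Keq = 2711 ⇒ Q<K, forward
Step 1:
                    D           G           C           J
  init         0.4078      0.2205       1.963     0.07498
  Δ           -0.3926      0.1963      0.3926      0.1963
  eq          0.01521      0.4168       2.356      0.2713
  solve Keq expr → x = 0.1963; check Q = 2711
Then remove 0.3261 M of C.
Step 2:
                    D           G           C           J
  init        0.01521      0.4168       2.029      0.2713
  Δ         -0.002052    0.001026    0.002052    0.001026
  eq          0.01316      0.4178       2.032      0.2723
  solve Keq expr → x = 0.001026; check Q = 2711
Then change container volume by factor 1.5 (V_new/V_old).
Step 3:
                    D           G           C           J
  init       0.008774      0.2785       1.354      0.1815
  Δ         -0.002874    0.001437    0.002874    0.001437
  eq           0.0059        0.28       1.357       0.183
  solve Keq expr → x = 0.001437; check Q = 2711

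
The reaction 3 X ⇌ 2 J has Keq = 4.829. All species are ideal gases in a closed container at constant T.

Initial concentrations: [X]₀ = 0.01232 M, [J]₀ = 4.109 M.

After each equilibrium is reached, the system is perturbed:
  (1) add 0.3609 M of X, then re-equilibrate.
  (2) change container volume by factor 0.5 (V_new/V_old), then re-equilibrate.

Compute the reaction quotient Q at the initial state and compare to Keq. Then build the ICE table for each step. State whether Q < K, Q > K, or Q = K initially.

Q₀ = 9.0290e+06 vs Keq = 4.829 ⇒ Q>K, reverse
Step 1:
                    X           J
  Initial     0.01232       4.109
  Change        1.286     -0.8575
  Equil         1.298       3.252
  solve Keq expr → x = -0.4287; check Q = 4.829
Then add 0.3609 M of X.
Step 2:
                    X           J
  Initial       1.659       3.252
  Change       -0.307      0.2046
  Equil         1.352       3.456
  solve Keq expr → x = 0.1023; check Q = 4.829
Then change container volume by factor 0.5 (V_new/V_old).
Step 3:
                    X           J
  Initial       2.705       6.912
  Change      -0.4908      0.3272
  Equil         2.214        7.24
  solve Keq expr → x = 0.1636; check Q = 4.829

Q₀ = 9.0290e+06; Q > K (proceeds reverse)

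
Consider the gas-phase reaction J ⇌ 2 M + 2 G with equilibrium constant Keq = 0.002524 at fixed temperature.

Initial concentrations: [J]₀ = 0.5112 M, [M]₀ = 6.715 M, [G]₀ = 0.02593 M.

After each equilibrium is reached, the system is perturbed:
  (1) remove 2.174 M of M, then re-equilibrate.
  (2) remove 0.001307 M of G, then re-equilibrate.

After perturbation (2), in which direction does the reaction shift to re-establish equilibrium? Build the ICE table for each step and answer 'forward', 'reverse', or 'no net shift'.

Direction: forward

Q₀ = 0.05931 vs Keq = 0.002524 ⇒ Q>K, reverse
Step 1:
                    J           M           G
  Initial      0.5112       6.715     0.02593
  Change      0.01026    -0.02051    -0.02051
  Equil        0.5215       6.694    0.005419
  solve Keq expr → x = -0.01026; check Q = 0.002524
Then remove 2.174 M of M.
Step 2:
                    J           M           G
  Initial      0.5215        4.52    0.005419
  Change    -0.001296    0.002592    0.002592
  Equil        0.5202       4.523    0.008011
  solve Keq expr → x = 0.001296; check Q = 0.002524
Then remove 0.001307 M of G.
Step 3:
                    J           M           G
  Initial      0.5202       4.523    0.006704
  Change  -6.4985e-04      0.0013      0.0013
  Equil        0.5195       4.524    0.008004
  solve Keq expr → x = 6.4985e-04; check Q = 0.002524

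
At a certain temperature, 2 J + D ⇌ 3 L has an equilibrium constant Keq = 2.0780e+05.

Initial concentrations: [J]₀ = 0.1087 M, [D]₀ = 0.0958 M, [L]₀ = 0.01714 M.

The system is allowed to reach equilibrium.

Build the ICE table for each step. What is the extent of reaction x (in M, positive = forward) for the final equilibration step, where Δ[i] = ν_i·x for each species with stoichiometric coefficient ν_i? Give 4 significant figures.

Q₀ = 0.004448 vs Keq = 2.0780e+05 ⇒ Q<K, forward
Step 1:
                    J           D           L
  init         0.1087      0.0958     0.01714
  Δ           -0.1079    -0.05394      0.1618
  eq       8.1185e-04     0.04186       0.179
  solve Keq expr → x = 0.05394; check Q = 2.0780e+05

x = 0.05394 M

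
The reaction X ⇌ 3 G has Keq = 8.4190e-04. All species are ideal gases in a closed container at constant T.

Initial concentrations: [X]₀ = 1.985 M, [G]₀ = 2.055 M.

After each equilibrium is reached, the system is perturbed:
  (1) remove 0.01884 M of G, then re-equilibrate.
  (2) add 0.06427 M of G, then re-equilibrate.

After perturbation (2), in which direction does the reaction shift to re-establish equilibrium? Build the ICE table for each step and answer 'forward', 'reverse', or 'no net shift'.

Q₀ = 4.372 vs Keq = 8.4190e-04 ⇒ Q>K, reverse
Step 1:
                  X         G
  Initial     1.985     2.055
  Change     0.6416    -1.925
  Equil       2.627    0.1303
  solve Keq expr → x = -0.6416; check Q = 8.4190e-04
Then remove 0.01884 M of G.
Step 2:
                  X         G
  Initial     2.627    0.1114
  Change  -0.006246   0.01874
  Equil        2.62    0.1302
  solve Keq expr → x = 0.006246; check Q = 8.4190e-04
Then add 0.06427 M of G.
Step 3:
                  X         G
  Initial      2.62    0.1944
  Change    0.02131  -0.06392
  Equil       2.642    0.1305
  solve Keq expr → x = -0.02131; check Q = 8.4190e-04

Direction: reverse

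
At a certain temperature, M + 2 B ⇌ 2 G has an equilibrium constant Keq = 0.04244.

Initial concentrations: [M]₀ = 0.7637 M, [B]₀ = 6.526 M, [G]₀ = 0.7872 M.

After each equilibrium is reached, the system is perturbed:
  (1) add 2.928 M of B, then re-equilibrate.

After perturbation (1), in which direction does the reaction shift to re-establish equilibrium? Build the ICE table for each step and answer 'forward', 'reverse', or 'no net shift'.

Q₀ = 0.01905 vs Keq = 0.04244 ⇒ Q<K, forward
Step 1:
                   M          B          G
  Initial     0.7637      6.526     0.7872
  Change     -0.1238    -0.2475     0.2475
  Equil       0.6399      6.278      1.035
  solve Keq expr → x = 0.1238; check Q = 0.04244
Then add 2.928 M of B.
Step 2:
                   M          B          G
  Initial     0.6399      9.206      1.035
  Change      -0.136     -0.272      0.272
  Equil        0.504      8.935      1.307
  solve Keq expr → x = 0.136; check Q = 0.04244

Direction: forward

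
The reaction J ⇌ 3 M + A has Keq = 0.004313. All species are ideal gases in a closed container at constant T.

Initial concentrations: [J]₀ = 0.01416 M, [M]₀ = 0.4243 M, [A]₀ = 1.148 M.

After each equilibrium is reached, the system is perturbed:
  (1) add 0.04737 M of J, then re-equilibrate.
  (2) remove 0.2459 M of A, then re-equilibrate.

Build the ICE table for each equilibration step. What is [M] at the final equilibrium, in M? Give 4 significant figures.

Q₀ = 6.193 vs Keq = 0.004313 ⇒ Q>K, reverse
Step 1:
                  J         M         A
  I         0.01416    0.4243     1.148
  C          0.1144   -0.3431   -0.1144
  E          0.1285   0.08124     1.034
  solve Keq expr → x = -0.1144; check Q = 0.004313
Then add 0.04737 M of J.
Step 2:
                  J         M         A
  I          0.1759   0.08124     1.034
  C       -0.002799  0.008396  0.002799
  E          0.1731   0.08964     1.036
  solve Keq expr → x = 0.002799; check Q = 0.004313
Then remove 0.2459 M of A.
Step 3:
                  J         M         A
  I          0.1731   0.08964    0.7905
  C       -0.002621  0.007863  0.002621
  E          0.1705    0.0975    0.7932
  solve Keq expr → x = 0.002621; check Q = 0.004313

[M]_eq = 0.0975 M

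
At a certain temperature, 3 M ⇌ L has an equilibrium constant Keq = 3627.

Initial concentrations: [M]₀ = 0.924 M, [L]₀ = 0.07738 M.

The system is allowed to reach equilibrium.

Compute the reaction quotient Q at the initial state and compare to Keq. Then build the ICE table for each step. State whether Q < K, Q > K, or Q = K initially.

Q₀ = 0.09809; Q < K (proceeds forward)

Q₀ = 0.09809 vs Keq = 3627 ⇒ Q<K, forward
Step 1:
                   M          L
  I            0.924    0.07738
  C          -0.8773     0.2924
  E          0.04672     0.3698
  solve Keq expr → x = 0.2924; check Q = 3627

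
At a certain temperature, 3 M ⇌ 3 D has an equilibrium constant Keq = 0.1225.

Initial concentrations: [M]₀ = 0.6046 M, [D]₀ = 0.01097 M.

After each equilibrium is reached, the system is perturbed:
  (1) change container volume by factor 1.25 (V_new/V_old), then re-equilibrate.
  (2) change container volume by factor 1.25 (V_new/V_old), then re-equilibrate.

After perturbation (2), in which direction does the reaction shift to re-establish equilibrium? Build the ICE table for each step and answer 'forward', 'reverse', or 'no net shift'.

Direction: no net shift

Q₀ = 5.9733e-06 vs Keq = 0.1225 ⇒ Q<K, forward
Step 1:
                    M           D
  Initial      0.6046     0.01097
  Change      -0.1933      0.1933
  Equil        0.4113      0.2043
  solve Keq expr → x = 0.06443; check Q = 0.1225
Then change container volume by factor 1.25 (V_new/V_old).
Step 2:
                    M           D
  Initial       0.329      0.1634
  Change            0           0
  Equil         0.329      0.1634
  solve Keq expr → x = 0; check Q = 0.1225
Then change container volume by factor 1.25 (V_new/V_old).
Step 3:
                    M           D
  Initial      0.2632      0.1307
  Change            0           0
  Equil        0.2632      0.1307
  solve Keq expr → x = 0; check Q = 0.1225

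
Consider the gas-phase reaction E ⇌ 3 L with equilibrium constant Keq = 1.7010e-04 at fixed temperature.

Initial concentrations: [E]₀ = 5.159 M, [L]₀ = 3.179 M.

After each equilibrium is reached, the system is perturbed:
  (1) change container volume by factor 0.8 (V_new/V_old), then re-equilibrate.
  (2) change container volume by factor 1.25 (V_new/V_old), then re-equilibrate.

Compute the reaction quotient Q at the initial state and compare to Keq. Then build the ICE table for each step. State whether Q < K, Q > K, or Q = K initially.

Q₀ = 6.227 vs Keq = 1.7010e-04 ⇒ Q>K, reverse
Step 1:
                  E         L
  I           5.159     3.179
  C           1.026    -3.077
  E           6.185    0.1017
  solve Keq expr → x = -1.026; check Q = 1.7010e-04
Then change container volume by factor 0.8 (V_new/V_old).
Step 2:
                  E         L
  I           7.731    0.1271
  C        0.005848  -0.01755
  E           7.737    0.1096
  solve Keq expr → x = -0.005848; check Q = 1.7010e-04
Then change container volume by factor 1.25 (V_new/V_old).
Step 3:
                  E         L
  I           6.189   0.08767
  C       -0.004679   0.01404
  E           6.185    0.1017
  solve Keq expr → x = 0.004679; check Q = 1.7010e-04

Q₀ = 6.227; Q > K (proceeds reverse)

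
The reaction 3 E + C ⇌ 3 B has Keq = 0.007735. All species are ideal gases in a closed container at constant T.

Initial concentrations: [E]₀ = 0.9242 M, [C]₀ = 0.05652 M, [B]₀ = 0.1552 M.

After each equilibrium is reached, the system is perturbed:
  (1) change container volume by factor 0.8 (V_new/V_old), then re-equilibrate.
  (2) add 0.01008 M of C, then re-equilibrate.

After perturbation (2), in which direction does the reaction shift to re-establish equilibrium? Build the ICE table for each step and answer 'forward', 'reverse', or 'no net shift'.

Direction: forward

Q₀ = 0.08379 vs Keq = 0.007735 ⇒ Q>K, reverse
Step 1:
                   E          C          B
  I           0.9242    0.05652     0.1552
  C          0.07044    0.02348   -0.07044
  E           0.9946       0.08    0.08476
  solve Keq expr → x = -0.02348; check Q = 0.007735
Then change container volume by factor 0.8 (V_new/V_old).
Step 2:
                   E          C          B
  I            1.243        0.1     0.1059
  C        -0.006712  -0.002237   0.006712
  E            1.237    0.09776     0.1127
  solve Keq expr → x = 0.002237; check Q = 0.007735
Then add 0.01008 M of C.
Step 3:
                   E          C          B
  I            1.237     0.1078     0.1127
  C        -0.003085  -0.001028   0.003085
  E            1.234     0.1068     0.1157
  solve Keq expr → x = 0.001028; check Q = 0.007735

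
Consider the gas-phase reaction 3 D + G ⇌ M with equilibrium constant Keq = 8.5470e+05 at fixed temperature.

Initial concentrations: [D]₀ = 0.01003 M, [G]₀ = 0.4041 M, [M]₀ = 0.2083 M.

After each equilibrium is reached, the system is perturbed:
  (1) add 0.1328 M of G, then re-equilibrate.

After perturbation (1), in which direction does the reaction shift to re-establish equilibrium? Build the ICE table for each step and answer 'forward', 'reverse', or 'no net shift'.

Q₀ = 5.1085e+05 vs Keq = 8.5470e+05 ⇒ Q<K, forward
Step 1:
                  D         G         M
  init      0.01003    0.4041    0.2083
  Δ        -0.00157 -5.2349e-04 5.2349e-04
  eq        0.00846    0.4036    0.2088
  solve Keq expr → x = 5.2349e-04; check Q = 8.5470e+05
Then add 0.1328 M of G.
Step 2:
                  D         G         M
  init      0.00846    0.5364    0.2088
  Δ       -7.6098e-04 -2.5366e-04 2.5366e-04
  eq       0.007699    0.5361    0.2091
  solve Keq expr → x = 2.5366e-04; check Q = 8.5470e+05

Direction: forward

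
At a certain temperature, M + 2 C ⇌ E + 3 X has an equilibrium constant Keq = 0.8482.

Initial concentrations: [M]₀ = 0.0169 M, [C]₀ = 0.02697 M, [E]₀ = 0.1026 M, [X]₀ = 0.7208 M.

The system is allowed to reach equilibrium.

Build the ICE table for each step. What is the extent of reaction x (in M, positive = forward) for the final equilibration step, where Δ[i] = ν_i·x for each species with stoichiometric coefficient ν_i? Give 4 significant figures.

Q₀ = 3126 vs Keq = 0.8482 ⇒ Q>K, reverse
Step 1:
                  M         C         E         X
  I          0.0169   0.02697    0.1026    0.7208
  C         0.07856    0.1571  -0.07856   -0.2357
  E         0.09546    0.1841   0.02404    0.4851
  solve Keq expr → x = -0.07856; check Q = 0.8482

x = -0.07856 M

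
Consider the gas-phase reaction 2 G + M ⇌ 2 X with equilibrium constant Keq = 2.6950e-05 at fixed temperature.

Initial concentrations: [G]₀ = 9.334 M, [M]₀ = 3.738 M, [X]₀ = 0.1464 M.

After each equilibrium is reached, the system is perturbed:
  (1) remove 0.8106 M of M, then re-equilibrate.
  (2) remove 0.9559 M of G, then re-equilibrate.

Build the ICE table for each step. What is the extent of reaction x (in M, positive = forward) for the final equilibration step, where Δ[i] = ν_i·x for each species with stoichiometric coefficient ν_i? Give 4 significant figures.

Q₀ = 6.5812e-05 vs Keq = 2.6950e-05 ⇒ Q>K, reverse
Step 1:
                   G          M          X
  init         9.334      3.738     0.1464
  Δ          0.05187    0.02593   -0.05187
  eq           9.386      3.764    0.09453
  solve Keq expr → x = -0.02593; check Q = 2.6950e-05
Then remove 0.8106 M of M.
Step 2:
                   G          M          X
  init         9.386      2.953    0.09453
  Δ          0.01063   0.005313   -0.01063
  eq           9.396      2.959    0.08391
  solve Keq expr → x = -0.005313; check Q = 2.6950e-05
Then remove 0.9559 M of G.
Step 3:
                   G          M          X
  init         8.441      2.959    0.08391
  Δ         0.008407   0.004204  -0.008407
  eq           8.449      2.963     0.0755
  solve Keq expr → x = -0.004204; check Q = 2.6950e-05

x = -0.004204 M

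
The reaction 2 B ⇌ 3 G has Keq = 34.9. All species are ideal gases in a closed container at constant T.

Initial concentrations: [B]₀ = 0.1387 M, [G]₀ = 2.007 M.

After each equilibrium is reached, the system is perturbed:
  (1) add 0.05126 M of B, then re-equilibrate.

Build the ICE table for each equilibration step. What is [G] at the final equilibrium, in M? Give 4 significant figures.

[G]_eq = 1.719 M

Q₀ = 420.2 vs Keq = 34.9 ⇒ Q>K, reverse
Step 1:
                    B           G
  I            0.1387       2.007
  C             0.226      -0.339
  E            0.3647       1.668
  solve Keq expr → x = -0.113; check Q = 34.9
Then add 0.05126 M of B.
Step 2:
                    B           G
  I            0.4159       1.668
  C          -0.03427     0.05141
  E            0.3817       1.719
  solve Keq expr → x = 0.01714; check Q = 34.9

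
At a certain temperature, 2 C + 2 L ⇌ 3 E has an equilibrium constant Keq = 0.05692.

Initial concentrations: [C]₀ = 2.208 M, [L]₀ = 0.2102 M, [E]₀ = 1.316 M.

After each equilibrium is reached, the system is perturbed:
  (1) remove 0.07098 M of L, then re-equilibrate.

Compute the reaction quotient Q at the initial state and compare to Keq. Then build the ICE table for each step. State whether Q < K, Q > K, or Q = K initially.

Q₀ = 10.58 vs Keq = 0.05692 ⇒ Q>K, reverse
Step 1:
                  C         L         E
  init        2.208    0.2102     1.316
  Δ          0.4869    0.4869   -0.7303
  eq          2.695    0.6971    0.5857
  solve Keq expr → x = -0.2434; check Q = 0.05692
Then remove 0.07098 M of L.
Step 2:
                  C         L         E
  init        2.695    0.6261    0.5857
  Δ         0.01827   0.01827   -0.0274
  eq          2.713    0.6444    0.5583
  solve Keq expr → x = -0.009134; check Q = 0.05692

Q₀ = 10.58; Q > K (proceeds reverse)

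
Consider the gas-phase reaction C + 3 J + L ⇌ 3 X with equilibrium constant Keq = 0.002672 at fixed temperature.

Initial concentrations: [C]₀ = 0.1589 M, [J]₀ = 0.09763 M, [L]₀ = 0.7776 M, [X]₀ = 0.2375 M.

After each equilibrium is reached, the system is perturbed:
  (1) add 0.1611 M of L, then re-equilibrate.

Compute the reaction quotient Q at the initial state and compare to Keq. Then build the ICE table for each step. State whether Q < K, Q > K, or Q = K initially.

Q₀ = 116.5 vs Keq = 0.002672 ⇒ Q>K, reverse
Step 1:
                  C         J         L         X
  Initial    0.1589   0.09763    0.7776    0.2375
  Change    0.07085    0.2125   0.07085   -0.2125
  Equil      0.2297    0.3102    0.8484   0.02496
  solve Keq expr → x = -0.07085; check Q = 0.002672
Then add 0.1611 M of L.
Step 2:
                  C         J         L         X
  Initial    0.2297    0.3102      1.01   0.02496
  Change  -4.5082e-04 -0.001352 -4.5082e-04  0.001352
  Equil      0.2293    0.3088     1.009   0.02631
  solve Keq expr → x = 4.5082e-04; check Q = 0.002672

Q₀ = 116.5; Q > K (proceeds reverse)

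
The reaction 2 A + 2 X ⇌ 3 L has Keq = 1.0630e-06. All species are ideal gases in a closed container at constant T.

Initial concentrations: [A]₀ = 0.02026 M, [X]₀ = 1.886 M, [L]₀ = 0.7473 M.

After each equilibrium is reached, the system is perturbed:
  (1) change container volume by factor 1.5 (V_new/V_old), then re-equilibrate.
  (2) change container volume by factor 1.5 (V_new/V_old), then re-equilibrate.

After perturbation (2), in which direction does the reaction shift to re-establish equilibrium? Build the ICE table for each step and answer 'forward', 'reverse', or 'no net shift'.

Direction: reverse

Q₀ = 285.8 vs Keq = 1.0630e-06 ⇒ Q>K, reverse
Step 1:
                    A           X           L
  Initial     0.02026       1.886      0.7473
  Change       0.4905      0.4905     -0.7357
  Equil        0.5107       2.376     0.01161
  solve Keq expr → x = -0.2452; check Q = 1.0630e-06
Then change container volume by factor 1.5 (V_new/V_old).
Step 2:
                    A           X           L
  Initial      0.3405       1.584    0.007742
  Change   6.4553e-04  6.4553e-04 -9.6830e-04
  Equil        0.3411       1.585    0.006773
  solve Keq expr → x = -3.2277e-04; check Q = 1.0630e-06
Then change container volume by factor 1.5 (V_new/V_old).
Step 3:
                    A           X           L
  Initial      0.2274       1.057    0.004515
  Change   3.7703e-04  3.7703e-04 -5.6555e-04
  Equil        0.2278       1.057     0.00395
  solve Keq expr → x = -1.8852e-04; check Q = 1.0630e-06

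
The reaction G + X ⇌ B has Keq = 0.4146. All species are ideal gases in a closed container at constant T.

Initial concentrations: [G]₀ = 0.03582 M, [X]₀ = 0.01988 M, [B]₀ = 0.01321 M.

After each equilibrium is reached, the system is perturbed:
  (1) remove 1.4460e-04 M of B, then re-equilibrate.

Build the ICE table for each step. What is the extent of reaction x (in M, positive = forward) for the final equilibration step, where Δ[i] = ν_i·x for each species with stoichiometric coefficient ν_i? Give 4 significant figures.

Q₀ = 18.55 vs Keq = 0.4146 ⇒ Q>K, reverse
Step 1:
                   G          X          B
  Initial    0.03582    0.01988    0.01321
  Change     0.01256    0.01256   -0.01256
  Equil      0.04838    0.03244 6.5067e-04
  solve Keq expr → x = -0.01256; check Q = 0.4146
Then remove 1.4460e-04 M of B.
Step 2:
                   G          X          B
  Initial    0.04838    0.03244 5.0607e-04
  Change  -1.3992e-04 -1.3992e-04 1.3992e-04
  Equil      0.04824     0.0323 6.4599e-04
  solve Keq expr → x = 1.3992e-04; check Q = 0.4146

x = 1.3992e-04 M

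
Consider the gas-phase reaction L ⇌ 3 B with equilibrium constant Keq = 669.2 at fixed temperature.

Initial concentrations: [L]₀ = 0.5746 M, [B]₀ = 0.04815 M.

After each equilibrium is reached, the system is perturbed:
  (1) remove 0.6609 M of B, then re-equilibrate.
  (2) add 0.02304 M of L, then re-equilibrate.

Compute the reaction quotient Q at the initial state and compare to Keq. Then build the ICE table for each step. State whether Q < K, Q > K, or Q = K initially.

Q₀ = 1.9428e-04; Q < K (proceeds forward)

Q₀ = 1.9428e-04 vs Keq = 669.2 ⇒ Q<K, forward
Step 1:
                   L          B
  I           0.5746    0.04815
  C          -0.5666        1.7
  E         0.007981      1.748
  solve Keq expr → x = 0.5666; check Q = 669.2
Then remove 0.6609 M of B.
Step 2:
                   L          B
  I         0.007981      1.087
  C        -0.005965     0.0179
  E         0.002016      1.105
  solve Keq expr → x = 0.005965; check Q = 669.2
Then add 0.02304 M of L.
Step 3:
                   L          B
  I          0.02506      1.105
  C         -0.02264    0.06793
  E         0.002411      1.173
  solve Keq expr → x = 0.02264; check Q = 669.2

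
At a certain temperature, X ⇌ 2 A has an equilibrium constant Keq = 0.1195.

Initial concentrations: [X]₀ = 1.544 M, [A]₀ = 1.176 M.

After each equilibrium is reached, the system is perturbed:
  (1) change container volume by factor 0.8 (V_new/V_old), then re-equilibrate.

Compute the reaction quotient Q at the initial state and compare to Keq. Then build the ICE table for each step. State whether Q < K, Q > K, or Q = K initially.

Q₀ = 0.8957 vs Keq = 0.1195 ⇒ Q>K, reverse
Step 1:
                    X           A
  Initial       1.544       1.176
  Change       0.3501     -0.7002
  Equil         1.894      0.4758
  solve Keq expr → x = -0.3501; check Q = 0.1195
Then change container volume by factor 0.8 (V_new/V_old).
Step 2:
                    X           A
  Initial       2.368      0.5947
  Change      0.02973    -0.05946
  Equil         2.397      0.5352
  solve Keq expr → x = -0.02973; check Q = 0.1195

Q₀ = 0.8957; Q > K (proceeds reverse)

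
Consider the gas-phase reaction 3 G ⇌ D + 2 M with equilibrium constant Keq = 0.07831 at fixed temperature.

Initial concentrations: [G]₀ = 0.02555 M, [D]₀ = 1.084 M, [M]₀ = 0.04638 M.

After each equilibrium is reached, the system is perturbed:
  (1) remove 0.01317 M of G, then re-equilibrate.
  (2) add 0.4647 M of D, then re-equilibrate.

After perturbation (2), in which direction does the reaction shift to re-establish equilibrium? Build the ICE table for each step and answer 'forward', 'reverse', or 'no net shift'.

Direction: reverse

Q₀ = 139.8 vs Keq = 0.07831 ⇒ Q>K, reverse
Step 1:
                    G           D           M
  Initial     0.02555       1.084     0.04638
  Change      0.05948    -0.01983    -0.03965
  Equil       0.08503       1.064    0.006726
  solve Keq expr → x = -0.01983; check Q = 0.07831
Then remove 0.01317 M of G.
Step 2:
                    G           D           M
  Initial     0.07186       1.064    0.006726
  Change      0.00193 -6.4345e-04   -0.001287
  Equil       0.07379       1.064    0.005439
  solve Keq expr → x = -6.4345e-04; check Q = 0.07831
Then add 0.4647 M of D.
Step 3:
                    G           D           M
  Initial     0.07379       1.528    0.005439
  Change     0.001187 -3.9561e-04 -7.9121e-04
  Equil       0.07498       1.528    0.004648
  solve Keq expr → x = -3.9561e-04; check Q = 0.07831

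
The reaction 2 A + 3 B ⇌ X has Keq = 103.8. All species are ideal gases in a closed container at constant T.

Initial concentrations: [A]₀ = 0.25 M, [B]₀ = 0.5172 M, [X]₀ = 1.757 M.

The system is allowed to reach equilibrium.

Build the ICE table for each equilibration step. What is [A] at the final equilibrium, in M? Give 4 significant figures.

Q₀ = 203.2 vs Keq = 103.8 ⇒ Q>K, reverse
Step 1:
                    A           B           X
  init           0.25      0.5172       1.757
  Δ           0.04229     0.06343    -0.02114
  eq           0.2923      0.5806       1.736
  solve Keq expr → x = -0.02114; check Q = 103.8

[A]_eq = 0.2923 M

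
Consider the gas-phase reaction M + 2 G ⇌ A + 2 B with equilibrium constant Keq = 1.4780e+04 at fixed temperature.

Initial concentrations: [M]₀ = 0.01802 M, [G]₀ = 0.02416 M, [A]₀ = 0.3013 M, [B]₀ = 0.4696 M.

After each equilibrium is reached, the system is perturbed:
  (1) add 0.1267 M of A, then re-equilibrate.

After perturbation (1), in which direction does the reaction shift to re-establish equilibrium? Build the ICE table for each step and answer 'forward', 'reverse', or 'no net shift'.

Q₀ = 6317 vs Keq = 1.4780e+04 ⇒ Q<K, forward
Step 1:
                    M           G           A           B
  init        0.01802     0.02416      0.3013      0.4696
  Δ         -0.003205   -0.006409    0.003205    0.006409
  eq          0.01482     0.01775      0.3045       0.476
  solve Keq expr → x = 0.003205; check Q = 1.4780e+04
Then add 0.1267 M of A.
Step 2:
                    M           G           A           B
  init        0.01482     0.01775      0.4312       0.476
  Δ          0.001213    0.002426   -0.001213   -0.002426
  eq          0.01603     0.02018        0.43      0.4736
  solve Keq expr → x = -0.001213; check Q = 1.4780e+04

Direction: reverse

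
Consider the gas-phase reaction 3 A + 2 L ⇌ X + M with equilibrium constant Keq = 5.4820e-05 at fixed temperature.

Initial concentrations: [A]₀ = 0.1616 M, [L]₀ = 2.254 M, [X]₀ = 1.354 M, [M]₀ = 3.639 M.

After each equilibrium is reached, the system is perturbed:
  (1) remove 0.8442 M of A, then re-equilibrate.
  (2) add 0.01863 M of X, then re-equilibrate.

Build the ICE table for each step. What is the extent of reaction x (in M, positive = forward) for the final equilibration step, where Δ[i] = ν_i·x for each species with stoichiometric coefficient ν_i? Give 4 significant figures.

Q₀ = 229.8 vs Keq = 5.4820e-05 ⇒ Q>K, reverse
Step 1:
                  A         L         X         M
  I          0.1616     2.254     1.354     3.639
  C           3.945      2.63    -1.315    -1.315
  E           4.107     4.884   0.03897     2.324
  solve Keq expr → x = -1.315; check Q = 5.4820e-05
Then remove 0.8442 M of A.
Step 2:
                  A         L         X         M
  I           3.262     4.884   0.03897     2.324
  C         0.05394   0.03596  -0.01798  -0.01798
  E           3.316      4.92   0.02099     2.306
  solve Keq expr → x = -0.01798; check Q = 5.4820e-05
Then add 0.01863 M of X.
Step 3:
                  A         L         X         M
  I           3.316      4.92   0.03962     2.306
  C         0.05149   0.03432  -0.01716  -0.01716
  E           3.368     4.954   0.02246     2.289
  solve Keq expr → x = -0.01716; check Q = 5.4820e-05

x = -0.01716 M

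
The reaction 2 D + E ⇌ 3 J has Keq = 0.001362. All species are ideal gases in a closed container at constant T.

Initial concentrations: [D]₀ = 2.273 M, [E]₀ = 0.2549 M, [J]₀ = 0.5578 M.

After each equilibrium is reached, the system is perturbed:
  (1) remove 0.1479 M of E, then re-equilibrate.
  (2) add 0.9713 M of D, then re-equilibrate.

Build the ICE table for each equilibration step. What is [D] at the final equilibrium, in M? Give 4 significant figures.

Q₀ = 0.1318 vs Keq = 0.001362 ⇒ Q>K, reverse
Step 1:
                   D          E          J
  init         2.273     0.2549     0.5578
  Δ           0.2712     0.1356    -0.4068
  eq           2.544     0.3905      0.151
  solve Keq expr → x = -0.1356; check Q = 0.001362
Then remove 0.1479 M of E.
Step 2:
                   D          E          J
  init         2.544     0.2426      0.151
  Δ          0.01366   0.006831   -0.02049
  eq           2.558     0.2494     0.1305
  solve Keq expr → x = -0.006831; check Q = 0.001362
Then add 0.9713 M of D.
Step 3:
                   D          E          J
  init         3.529     0.2494     0.1305
  Δ         -0.01905  -0.009525    0.02858
  eq            3.51     0.2399     0.1591
  solve Keq expr → x = 0.009525; check Q = 0.001362

[D]_eq = 3.51 M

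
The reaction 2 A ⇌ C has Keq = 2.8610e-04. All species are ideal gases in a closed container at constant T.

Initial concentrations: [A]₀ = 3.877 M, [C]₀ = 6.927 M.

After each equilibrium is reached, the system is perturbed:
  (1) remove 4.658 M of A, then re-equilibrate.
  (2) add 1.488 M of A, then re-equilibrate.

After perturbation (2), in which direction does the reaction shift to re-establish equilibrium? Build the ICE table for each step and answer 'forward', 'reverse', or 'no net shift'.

Q₀ = 0.4608 vs Keq = 2.8610e-04 ⇒ Q>K, reverse
Step 1:
                    A           C
  I             3.877       6.927
  C             13.68      -6.839
  E             17.55     0.08817
  solve Keq expr → x = -6.839; check Q = 2.8610e-04
Then remove 4.658 M of A.
Step 2:
                    A           C
  I              12.9     0.08817
  C           0.07998    -0.03999
  E             12.98     0.04818
  solve Keq expr → x = -0.03999; check Q = 2.8610e-04
Then add 1.488 M of A.
Step 3:
                    A           C
  I             14.46     0.04818
  C          -0.02298     0.01149
  E             14.44     0.05967
  solve Keq expr → x = 0.01149; check Q = 2.8610e-04

Direction: forward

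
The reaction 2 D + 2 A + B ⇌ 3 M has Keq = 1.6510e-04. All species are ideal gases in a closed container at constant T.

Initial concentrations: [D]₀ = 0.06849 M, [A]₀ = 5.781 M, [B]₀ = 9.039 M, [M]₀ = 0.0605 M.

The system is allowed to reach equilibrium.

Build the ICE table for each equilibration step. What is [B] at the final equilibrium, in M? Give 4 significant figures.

[B]_eq = 9.039 M

Q₀ = 1.5627e-04 vs Keq = 1.6510e-04 ⇒ Q<K, forward
Step 1:
                   D          A          B          M
  init       0.06849      5.781      9.039     0.0605
  Δ       -5.3028e-04 -5.3028e-04 -2.6514e-04 7.9542e-04
  eq         0.06796       5.78      9.039     0.0613
  solve Keq expr → x = 2.6514e-04; check Q = 1.6510e-04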